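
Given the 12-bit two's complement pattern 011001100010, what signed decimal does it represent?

Binary: 011001100010
Sign bit: 0 (non-negative)
Read directly as an unsigned value:
011001100010 = 1024 + 512 + 64 + 32 + 2 = 1634
Value: 1634



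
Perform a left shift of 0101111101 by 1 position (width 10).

Original: 0101111101 (decimal 381)
Shift left by 1 position
Append 1 zero on the right
Result: 1011111010 (decimal 762)
Equivalent: 381 << 1 = 381 × 2^1 = 762



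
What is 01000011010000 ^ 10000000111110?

XOR: 1 when bits differ
  01000011010000
^ 10000000111110
----------------
  11000011101110
Decimal: 4304 ^ 8254 = 12526



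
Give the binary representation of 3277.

Using repeated division by 2:
3277 ÷ 2 = 1638 remainder 1
1638 ÷ 2 = 819 remainder 0
819 ÷ 2 = 409 remainder 1
409 ÷ 2 = 204 remainder 1
204 ÷ 2 = 102 remainder 0
102 ÷ 2 = 51 remainder 0
51 ÷ 2 = 25 remainder 1
25 ÷ 2 = 12 remainder 1
12 ÷ 2 = 6 remainder 0
6 ÷ 2 = 3 remainder 0
3 ÷ 2 = 1 remainder 1
1 ÷ 2 = 0 remainder 1
Reading remainders bottom to top: 110011001101



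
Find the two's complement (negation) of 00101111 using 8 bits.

Original: 00101111
Step 1 - Invert all bits: 11010000
Step 2 - Add 1: 11010001
Verification: 00101111 + 11010001 = 100000000; discarding the end carry (carry out of the top bit) leaves the 8-bit value 00000000, as required for x + (-x)



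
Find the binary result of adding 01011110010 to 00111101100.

Add column by column from the right: bit + bit + carry-in; write the sum mod 2, carry 1 when the sum is 2 or 3.
carry:  11111000000
        01011110010
+       00111101100
-------------------
       010011011110
(the carry out of the leftmost column, 0, becomes the leading bit)
Decimal check:
  01011110010 = 512 + 128 + 64 + 32 + 16 + 2 = 754
  00111101100 = 256 + 128 + 64 + 32 + 8 + 4 = 492
  754 + 492 = 1246, and 010011011110 = 1024 + 128 + 64 + 16 + 8 + 4 + 2 = 1246 ✓



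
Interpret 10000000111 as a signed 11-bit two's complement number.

Binary: 10000000111
Sign bit: 1 (negative)
Invert: 01111111000
Add 1:  01111111001
Magnitude: 01111111001 = 512 + 256 + 128 + 64 + 32 + 16 + 8 + 1 = 1017
Value: -1017



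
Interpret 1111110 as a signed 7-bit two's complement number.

Binary: 1111110
Sign bit: 1 (negative)
Invert: 0000001
Add 1:  0000010
Magnitude: 0000010 = 2
Value: -2



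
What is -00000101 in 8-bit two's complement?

Original: 00000101
Step 1 - Invert all bits: 11111010
Step 2 - Add 1: 11111011
Verification: 00000101 + 11111011 = 100000000; discarding the end carry (carry out of the top bit) leaves the 8-bit value 00000000, as required for x + (-x)



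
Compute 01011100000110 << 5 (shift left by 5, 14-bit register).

Original: 01011100000110 (decimal 5894)
Shift left by 5 positions
Append 5 zeros on the right and drop the 5 high bits that overflow the 14-bit width
Result: 10000011000000 (decimal 8384)
Equivalent: 5894 << 5 = 5894 × 2^5 = 188608, truncated to 14 bits = 8384



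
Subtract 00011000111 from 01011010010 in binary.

Method 1 - Direct subtraction (column by column from the right: bit − bit − borrow-in; if negative, add 2 and borrow 1 from the next column):
borrow: 00000011110
        01011010010
-       00011000111
-------------------
        01000001011

Method 2 - Add two's complement:
Two's complement of 00011000111: invert → 11100111000, add 1 → 11100111001
  01011010010
+ 11100111001
-------------
 101000001011  (end carry out of the top bit = 1)
Discarding the end carry: 01000001011
Decimal check:
  01011010010 = 512 + 128 + 64 + 16 + 2 = 722
  00011000111 = 128 + 64 + 4 + 2 + 1 = 199
  722 - 199 = 523, and 01000001011 = 512 + 8 + 2 + 1 = 523 ✓



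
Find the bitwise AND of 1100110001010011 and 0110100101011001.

AND: 1 only when both bits are 1
  1100110001010011
& 0110100101011001
------------------
  0100100001010001
Decimal: 52307 & 26969 = 18513



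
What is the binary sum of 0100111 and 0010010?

Add column by column from the right: bit + bit + carry-in; write the sum mod 2, carry 1 when the sum is 2 or 3.
carry:  0001100
        0100111
+       0010010
---------------
       00111001
(the carry out of the leftmost column, 0, becomes the leading bit)
Decimal check:
  0100111 = 32 + 4 + 2 + 1 = 39
  0010010 = 16 + 2 = 18
  39 + 18 = 57, and 00111001 = 32 + 16 + 8 + 1 = 57 ✓



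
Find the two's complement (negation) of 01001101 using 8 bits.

Original: 01001101
Step 1 - Invert all bits: 10110010
Step 2 - Add 1: 10110011
Verification: 01001101 + 10110011 = 100000000; discarding the end carry (carry out of the top bit) leaves the 8-bit value 00000000, as required for x + (-x)



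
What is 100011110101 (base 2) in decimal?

Sum of powers of 2 for each 1-bit:
2^0 + 2^2 + 2^4 + 2^5 + 2^6 + 2^7 + 2^11
= 1 + 4 + 16 + 32 + 64 + 128 + 2048
= 2293



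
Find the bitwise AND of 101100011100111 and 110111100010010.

AND: 1 only when both bits are 1
  101100011100111
& 110111100010010
-----------------
  100100000000010
Decimal: 22759 & 28434 = 18434



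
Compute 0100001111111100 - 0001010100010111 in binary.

Method 1 - Direct subtraction (column by column from the right: bit − bit − borrow-in; if negative, add 2 and borrow 1 from the next column):
borrow: 0111100000001110
        0100001111111100
-       0001010100010111
------------------------
        0010111011100101

Method 2 - Add two's complement:
Two's complement of 0001010100010111: invert → 1110101011101000, add 1 → 1110101011101001
  0100001111111100
+ 1110101011101001
------------------
 10010111011100101  (end carry out of the top bit = 1)
Discarding the end carry: 0010111011100101
Decimal check:
  0100001111111100 = 16384 + 512 + 256 + 128 + 64 + 32 + 16 + 8 + 4 = 17404
  0001010100010111 = 4096 + 1024 + 256 + 16 + 4 + 2 + 1 = 5399
  17404 - 5399 = 12005, and 0010111011100101 = 8192 + 2048 + 1024 + 512 + 128 + 64 + 32 + 4 + 1 = 12005 ✓



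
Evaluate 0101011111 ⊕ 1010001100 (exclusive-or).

XOR: 1 when bits differ
  0101011111
^ 1010001100
------------
  1111010011
Decimal: 351 ^ 652 = 979



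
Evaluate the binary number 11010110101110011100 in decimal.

Sum of powers of 2 for each 1-bit:
2^2 + 2^3 + 2^4 + 2^7 + 2^8 + 2^9 + 2^11 + 2^13 + 2^14 + 2^16 + 2^18 + 2^19
= 4 + 8 + 16 + 128 + 256 + 512 + 2048 + 8192 + 16384 + 65536 + 262144 + 524288
= 879516



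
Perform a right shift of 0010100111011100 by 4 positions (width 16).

Original: 0010100111011100 (decimal 10716)
Shift right by 4 positions
Drop the 4 low bits; fill with zeros on the left
Result: 0000001010011101 (decimal 669)
Equivalent: 10716 >> 4 = 10716 ÷ 2^4 = 669



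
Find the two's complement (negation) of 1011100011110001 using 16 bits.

Original (sign bit 1, negative): 1011100011110001
Step 1 - Invert all bits: 0100011100001110
Step 2 - Add 1: 0100011100001111
Verification: 1011100011110001 + 0100011100001111 = 10000000000000000; discarding the end carry (carry out of the top bit) leaves the 16-bit value 0000000000000000, as required for x + (-x)



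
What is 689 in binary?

Using repeated division by 2:
689 ÷ 2 = 344 remainder 1
344 ÷ 2 = 172 remainder 0
172 ÷ 2 = 86 remainder 0
86 ÷ 2 = 43 remainder 0
43 ÷ 2 = 21 remainder 1
21 ÷ 2 = 10 remainder 1
10 ÷ 2 = 5 remainder 0
5 ÷ 2 = 2 remainder 1
2 ÷ 2 = 1 remainder 0
1 ÷ 2 = 0 remainder 1
Reading remainders bottom to top: 1010110001



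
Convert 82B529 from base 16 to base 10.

Expand by place value (powers of 16):
Digit values: B = 11
82B529 = 8 × 16^5 + 2 × 16^4 + 11 × 16^3 + 5 × 16^2 + 2 × 16^1 + 9 × 16^0
= 8 × 1048576 + 2 × 65536 + 11 × 4096 + 5 × 256 + 2 × 16 + 9 × 1
= 8388608 + 131072 + 45056 + 1280 + 32 + 9
= 8566057



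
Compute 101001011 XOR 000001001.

XOR: 1 when bits differ
  101001011
^ 000001001
-----------
  101000010
Decimal: 331 ^ 9 = 322



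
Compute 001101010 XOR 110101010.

XOR: 1 when bits differ
  001101010
^ 110101010
-----------
  111000000
Decimal: 106 ^ 426 = 448



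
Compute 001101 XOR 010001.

XOR: 1 when bits differ
  001101
^ 010001
--------
  011100
Decimal: 13 ^ 17 = 28



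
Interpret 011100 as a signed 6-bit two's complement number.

Binary: 011100
Sign bit: 0 (non-negative)
Read directly as an unsigned value:
011100 = 16 + 8 + 4 = 28
Value: 28



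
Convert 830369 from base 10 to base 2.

Using repeated division by 2:
830369 ÷ 2 = 415184 remainder 1
415184 ÷ 2 = 207592 remainder 0
207592 ÷ 2 = 103796 remainder 0
103796 ÷ 2 = 51898 remainder 0
51898 ÷ 2 = 25949 remainder 0
25949 ÷ 2 = 12974 remainder 1
12974 ÷ 2 = 6487 remainder 0
6487 ÷ 2 = 3243 remainder 1
3243 ÷ 2 = 1621 remainder 1
1621 ÷ 2 = 810 remainder 1
810 ÷ 2 = 405 remainder 0
405 ÷ 2 = 202 remainder 1
202 ÷ 2 = 101 remainder 0
101 ÷ 2 = 50 remainder 1
50 ÷ 2 = 25 remainder 0
25 ÷ 2 = 12 remainder 1
12 ÷ 2 = 6 remainder 0
6 ÷ 2 = 3 remainder 0
3 ÷ 2 = 1 remainder 1
1 ÷ 2 = 0 remainder 1
Reading remainders bottom to top: 11001010101110100001



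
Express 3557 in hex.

Using repeated division by 16 (digits 10–15 are A–F):
3557 ÷ 16 = 222 remainder 5
222 ÷ 16 = 13 remainder 14 (E)
13 ÷ 16 = 0 remainder 13 (D)
Reading remainders bottom to top: DE5



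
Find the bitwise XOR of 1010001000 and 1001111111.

XOR: 1 when bits differ
  1010001000
^ 1001111111
------------
  0011110111
Decimal: 648 ^ 639 = 247



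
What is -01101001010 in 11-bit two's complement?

Original: 01101001010
Step 1 - Invert all bits: 10010110101
Step 2 - Add 1: 10010110110
Verification: 01101001010 + 10010110110 = 100000000000; discarding the end carry (carry out of the top bit) leaves the 11-bit value 00000000000, as required for x + (-x)



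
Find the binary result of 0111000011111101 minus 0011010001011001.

Method 1 - Direct subtraction (column by column from the right: bit − bit − borrow-in; if negative, add 2 and borrow 1 from the next column):
borrow: 0111100000000000
        0111000011111101
-       0011010001011001
------------------------
        0011110010100100

Method 2 - Add two's complement:
Two's complement of 0011010001011001: invert → 1100101110100110, add 1 → 1100101110100111
  0111000011111101
+ 1100101110100111
------------------
 10011110010100100  (end carry out of the top bit = 1)
Discarding the end carry: 0011110010100100
Decimal check:
  0111000011111101 = 16384 + 8192 + 4096 + 128 + 64 + 32 + 16 + 8 + 4 + 1 = 28925
  0011010001011001 = 8192 + 4096 + 1024 + 64 + 16 + 8 + 1 = 13401
  28925 - 13401 = 15524, and 0011110010100100 = 8192 + 4096 + 2048 + 1024 + 128 + 32 + 4 = 15524 ✓



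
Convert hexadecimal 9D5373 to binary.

Convert each hex digit to 4 bits:
  9 = 1001
  D = 1101
  5 = 0101
  3 = 0011
  7 = 0111
  3 = 0011
Concatenate: 100111010101001101110011



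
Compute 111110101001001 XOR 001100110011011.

XOR: 1 when bits differ
  111110101001001
^ 001100110011011
-----------------
  110010011010010
Decimal: 32073 ^ 6555 = 25810



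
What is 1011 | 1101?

OR: 1 when either bit is 1
  1011
| 1101
------
  1111
Decimal: 11 | 13 = 15



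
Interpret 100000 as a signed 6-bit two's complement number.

Binary: 100000
Sign bit: 1 (negative)
Invert: 011111
Add 1:  100000
Magnitude: 100000 = 32
Value: -32



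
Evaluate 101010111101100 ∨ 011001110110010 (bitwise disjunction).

OR: 1 when either bit is 1
  101010111101100
| 011001110110010
-----------------
  111011111111110
Decimal: 21996 | 13234 = 30718



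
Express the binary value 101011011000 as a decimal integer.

Sum of powers of 2 for each 1-bit:
2^3 + 2^4 + 2^6 + 2^7 + 2^9 + 2^11
= 8 + 16 + 64 + 128 + 512 + 2048
= 2776



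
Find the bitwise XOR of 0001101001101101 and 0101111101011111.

XOR: 1 when bits differ
  0001101001101101
^ 0101111101011111
------------------
  0100010100110010
Decimal: 6765 ^ 24415 = 17714



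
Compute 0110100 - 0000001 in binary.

Method 1 - Direct subtraction (column by column from the right: bit − bit − borrow-in; if negative, add 2 and borrow 1 from the next column):
borrow: 0000110
        0110100
-       0000001
---------------
        0110011

Method 2 - Add two's complement:
Two's complement of 0000001: invert → 1111110, add 1 → 1111111
  0110100
+ 1111111
---------
 10110011  (end carry out of the top bit = 1)
Discarding the end carry: 0110011
Decimal check:
  0110100 = 32 + 16 + 4 = 52
  0000001 = 1
  52 - 1 = 51, and 0110011 = 32 + 16 + 2 + 1 = 51 ✓



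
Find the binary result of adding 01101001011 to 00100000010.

Add column by column from the right: bit + bit + carry-in; write the sum mod 2, carry 1 when the sum is 2 or 3.
carry:  11000000100
        01101001011
+       00100000010
-------------------
       010001001101
(the carry out of the leftmost column, 0, becomes the leading bit)
Decimal check:
  01101001011 = 512 + 256 + 64 + 8 + 2 + 1 = 843
  00100000010 = 256 + 2 = 258
  843 + 258 = 1101, and 010001001101 = 1024 + 64 + 8 + 4 + 1 = 1101 ✓



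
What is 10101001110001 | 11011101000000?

OR: 1 when either bit is 1
  10101001110001
| 11011101000000
----------------
  11111101110001
Decimal: 10865 | 14144 = 16241



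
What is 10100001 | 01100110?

OR: 1 when either bit is 1
  10100001
| 01100110
----------
  11100111
Decimal: 161 | 102 = 231



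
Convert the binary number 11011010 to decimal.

Sum of powers of 2 for each 1-bit:
2^1 + 2^3 + 2^4 + 2^6 + 2^7
= 2 + 8 + 16 + 64 + 128
= 218



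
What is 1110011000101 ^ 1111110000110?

XOR: 1 when bits differ
  1110011000101
^ 1111110000110
---------------
  0001101000011
Decimal: 7365 ^ 8070 = 835



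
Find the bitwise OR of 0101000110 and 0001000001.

OR: 1 when either bit is 1
  0101000110
| 0001000001
------------
  0101000111
Decimal: 326 | 65 = 327



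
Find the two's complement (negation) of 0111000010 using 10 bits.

Original: 0111000010
Step 1 - Invert all bits: 1000111101
Step 2 - Add 1: 1000111110
Verification: 0111000010 + 1000111110 = 10000000000; discarding the end carry (carry out of the top bit) leaves the 10-bit value 0000000000, as required for x + (-x)



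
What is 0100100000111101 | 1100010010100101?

OR: 1 when either bit is 1
  0100100000111101
| 1100010010100101
------------------
  1100110010111101
Decimal: 18493 | 50341 = 52413



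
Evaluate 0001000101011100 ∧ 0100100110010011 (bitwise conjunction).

AND: 1 only when both bits are 1
  0001000101011100
& 0100100110010011
------------------
  0000000100010000
Decimal: 4444 & 18835 = 272



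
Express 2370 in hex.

Using repeated division by 16 (digits 10–15 are A–F):
2370 ÷ 16 = 148 remainder 2
148 ÷ 16 = 9 remainder 4
9 ÷ 16 = 0 remainder 9
Reading remainders bottom to top: 942



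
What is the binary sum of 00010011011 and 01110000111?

Add column by column from the right: bit + bit + carry-in; write the sum mod 2, carry 1 when the sum is 2 or 3.
carry:  11100111110
        00010011011
+       01110000111
-------------------
       010000100010
(the carry out of the leftmost column, 0, becomes the leading bit)
Decimal check:
  00010011011 = 128 + 16 + 8 + 2 + 1 = 155
  01110000111 = 512 + 256 + 128 + 4 + 2 + 1 = 903
  155 + 903 = 1058, and 010000100010 = 1024 + 32 + 2 = 1058 ✓



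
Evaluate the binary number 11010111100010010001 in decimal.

Sum of powers of 2 for each 1-bit:
2^0 + 2^4 + 2^7 + 2^11 + 2^12 + 2^13 + 2^14 + 2^16 + 2^18 + 2^19
= 1 + 16 + 128 + 2048 + 4096 + 8192 + 16384 + 65536 + 262144 + 524288
= 882833



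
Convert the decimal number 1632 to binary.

Using repeated division by 2:
1632 ÷ 2 = 816 remainder 0
816 ÷ 2 = 408 remainder 0
408 ÷ 2 = 204 remainder 0
204 ÷ 2 = 102 remainder 0
102 ÷ 2 = 51 remainder 0
51 ÷ 2 = 25 remainder 1
25 ÷ 2 = 12 remainder 1
12 ÷ 2 = 6 remainder 0
6 ÷ 2 = 3 remainder 0
3 ÷ 2 = 1 remainder 1
1 ÷ 2 = 0 remainder 1
Reading remainders bottom to top: 11001100000



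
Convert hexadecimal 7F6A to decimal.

Expand by place value (powers of 16):
Digit values: F = 15, A = 10
7F6A = 7 × 16^3 + 15 × 16^2 + 6 × 16^1 + 10 × 16^0
= 7 × 4096 + 15 × 256 + 6 × 16 + 10 × 1
= 28672 + 3840 + 96 + 10
= 32618



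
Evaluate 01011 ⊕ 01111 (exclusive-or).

XOR: 1 when bits differ
  01011
^ 01111
-------
  00100
Decimal: 11 ^ 15 = 4



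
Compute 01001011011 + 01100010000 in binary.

Add column by column from the right: bit + bit + carry-in; write the sum mod 2, carry 1 when the sum is 2 or 3.
carry:  10000100000
        01001011011
+       01100010000
-------------------
       010101101011
(the carry out of the leftmost column, 0, becomes the leading bit)
Decimal check:
  01001011011 = 512 + 64 + 16 + 8 + 2 + 1 = 603
  01100010000 = 512 + 256 + 16 = 784
  603 + 784 = 1387, and 010101101011 = 1024 + 256 + 64 + 32 + 8 + 2 + 1 = 1387 ✓



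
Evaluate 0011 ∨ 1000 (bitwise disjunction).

OR: 1 when either bit is 1
  0011
| 1000
------
  1011
Decimal: 3 | 8 = 11



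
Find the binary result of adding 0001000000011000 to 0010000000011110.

Add column by column from the right: bit + bit + carry-in; write the sum mod 2, carry 1 when the sum is 2 or 3.
carry:  0000000000110000
        0001000000011000
+       0010000000011110
------------------------
       00011000000110110
(the carry out of the leftmost column, 0, becomes the leading bit)
Decimal check:
  0001000000011000 = 4096 + 16 + 8 = 4120
  0010000000011110 = 8192 + 16 + 8 + 4 + 2 = 8222
  4120 + 8222 = 12342, and 00011000000110110 = 8192 + 4096 + 32 + 16 + 4 + 2 = 12342 ✓



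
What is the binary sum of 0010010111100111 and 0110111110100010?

Add column by column from the right: bit + bit + carry-in; write the sum mod 2, carry 1 when the sum is 2 or 3.
carry:  1101111111001100
        0010010111100111
+       0110111110100010
------------------------
       01001010110001001
(the carry out of the leftmost column, 0, becomes the leading bit)
Decimal check:
  0010010111100111 = 8192 + 1024 + 256 + 128 + 64 + 32 + 4 + 2 + 1 = 9703
  0110111110100010 = 16384 + 8192 + 2048 + 1024 + 512 + 256 + 128 + 32 + 2 = 28578
  9703 + 28578 = 38281, and 01001010110001001 = 32768 + 4096 + 1024 + 256 + 128 + 8 + 1 = 38281 ✓



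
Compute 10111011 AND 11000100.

AND: 1 only when both bits are 1
  10111011
& 11000100
----------
  10000000
Decimal: 187 & 196 = 128



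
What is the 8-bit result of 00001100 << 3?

Original: 00001100 (decimal 12)
Shift left by 3 positions
Append 3 zeros on the right
Result: 01100000 (decimal 96)
Equivalent: 12 << 3 = 12 × 2^3 = 96



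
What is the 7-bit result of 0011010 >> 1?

Original: 0011010 (decimal 26)
Shift right by 1 position
Drop the 1 low bit; fill with zero on the left
Result: 0001101 (decimal 13)
Equivalent: 26 >> 1 = 26 ÷ 2^1 = 13



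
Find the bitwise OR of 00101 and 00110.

OR: 1 when either bit is 1
  00101
| 00110
-------
  00111
Decimal: 5 | 6 = 7



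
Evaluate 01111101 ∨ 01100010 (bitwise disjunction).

OR: 1 when either bit is 1
  01111101
| 01100010
----------
  01111111
Decimal: 125 | 98 = 127



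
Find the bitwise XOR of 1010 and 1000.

XOR: 1 when bits differ
  1010
^ 1000
------
  0010
Decimal: 10 ^ 8 = 2



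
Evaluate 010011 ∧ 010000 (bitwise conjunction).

AND: 1 only when both bits are 1
  010011
& 010000
--------
  010000
Decimal: 19 & 16 = 16



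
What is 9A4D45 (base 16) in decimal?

Expand by place value (powers of 16):
Digit values: A = 10, D = 13
9A4D45 = 9 × 16^5 + 10 × 16^4 + 4 × 16^3 + 13 × 16^2 + 4 × 16^1 + 5 × 16^0
= 9 × 1048576 + 10 × 65536 + 4 × 4096 + 13 × 256 + 4 × 16 + 5 × 1
= 9437184 + 655360 + 16384 + 3328 + 64 + 5
= 10112325



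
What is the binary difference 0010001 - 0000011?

Method 1 - Direct subtraction (column by column from the right: bit − bit − borrow-in; if negative, add 2 and borrow 1 from the next column):
borrow: 0011100
        0010001
-       0000011
---------------
        0001110

Method 2 - Add two's complement:
Two's complement of 0000011: invert → 1111100, add 1 → 1111101
  0010001
+ 1111101
---------
 10001110  (end carry out of the top bit = 1)
Discarding the end carry: 0001110
Decimal check:
  0010001 = 16 + 1 = 17
  0000011 = 2 + 1 = 3
  17 - 3 = 14, and 0001110 = 8 + 4 + 2 = 14 ✓



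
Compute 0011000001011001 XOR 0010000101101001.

XOR: 1 when bits differ
  0011000001011001
^ 0010000101101001
------------------
  0001000100110000
Decimal: 12377 ^ 8553 = 4400



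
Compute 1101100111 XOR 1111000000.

XOR: 1 when bits differ
  1101100111
^ 1111000000
------------
  0010100111
Decimal: 871 ^ 960 = 167



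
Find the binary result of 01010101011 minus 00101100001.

Method 1 - Direct subtraction (column by column from the right: bit − bit − borrow-in; if negative, add 2 and borrow 1 from the next column):
borrow: 01010000000
        01010101011
-       00101100001
-------------------
        00101001010

Method 2 - Add two's complement:
Two's complement of 00101100001: invert → 11010011110, add 1 → 11010011111
  01010101011
+ 11010011111
-------------
 100101001010  (end carry out of the top bit = 1)
Discarding the end carry: 00101001010
Decimal check:
  01010101011 = 512 + 128 + 32 + 8 + 2 + 1 = 683
  00101100001 = 256 + 64 + 32 + 1 = 353
  683 - 353 = 330, and 00101001010 = 256 + 64 + 8 + 2 = 330 ✓



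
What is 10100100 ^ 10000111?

XOR: 1 when bits differ
  10100100
^ 10000111
----------
  00100011
Decimal: 164 ^ 135 = 35



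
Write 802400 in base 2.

Using repeated division by 2:
802400 ÷ 2 = 401200 remainder 0
401200 ÷ 2 = 200600 remainder 0
200600 ÷ 2 = 100300 remainder 0
100300 ÷ 2 = 50150 remainder 0
50150 ÷ 2 = 25075 remainder 0
25075 ÷ 2 = 12537 remainder 1
12537 ÷ 2 = 6268 remainder 1
6268 ÷ 2 = 3134 remainder 0
3134 ÷ 2 = 1567 remainder 0
1567 ÷ 2 = 783 remainder 1
783 ÷ 2 = 391 remainder 1
391 ÷ 2 = 195 remainder 1
195 ÷ 2 = 97 remainder 1
97 ÷ 2 = 48 remainder 1
48 ÷ 2 = 24 remainder 0
24 ÷ 2 = 12 remainder 0
12 ÷ 2 = 6 remainder 0
6 ÷ 2 = 3 remainder 0
3 ÷ 2 = 1 remainder 1
1 ÷ 2 = 0 remainder 1
Reading remainders bottom to top: 11000011111001100000



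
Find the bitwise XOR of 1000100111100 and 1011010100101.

XOR: 1 when bits differ
  1000100111100
^ 1011010100101
---------------
  0011110011001
Decimal: 4412 ^ 5797 = 1945



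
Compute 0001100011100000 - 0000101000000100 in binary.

Method 1 - Direct subtraction (column by column from the right: bit − bit − borrow-in; if negative, add 2 and borrow 1 from the next column):
borrow: 0001110000111000
        0001100011100000
-       0000101000000100
------------------------
        0000111011011100

Method 2 - Add two's complement:
Two's complement of 0000101000000100: invert → 1111010111111011, add 1 → 1111010111111100
  0001100011100000
+ 1111010111111100
------------------
 10000111011011100  (end carry out of the top bit = 1)
Discarding the end carry: 0000111011011100
Decimal check:
  0001100011100000 = 4096 + 2048 + 128 + 64 + 32 = 6368
  0000101000000100 = 2048 + 512 + 4 = 2564
  6368 - 2564 = 3804, and 0000111011011100 = 2048 + 1024 + 512 + 128 + 64 + 16 + 8 + 4 = 3804 ✓



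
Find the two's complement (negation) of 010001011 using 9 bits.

Original: 010001011
Step 1 - Invert all bits: 101110100
Step 2 - Add 1: 101110101
Verification: 010001011 + 101110101 = 1000000000; discarding the end carry (carry out of the top bit) leaves the 9-bit value 000000000, as required for x + (-x)



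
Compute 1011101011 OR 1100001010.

OR: 1 when either bit is 1
  1011101011
| 1100001010
------------
  1111101011
Decimal: 747 | 778 = 1003



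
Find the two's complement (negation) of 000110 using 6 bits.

Original: 000110
Step 1 - Invert all bits: 111001
Step 2 - Add 1: 111010
Verification: 000110 + 111010 = 1000000; discarding the end carry (carry out of the top bit) leaves the 6-bit value 000000, as required for x + (-x)



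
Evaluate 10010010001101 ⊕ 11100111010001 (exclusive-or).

XOR: 1 when bits differ
  10010010001101
^ 11100111010001
----------------
  01110101011100
Decimal: 9357 ^ 14801 = 7516



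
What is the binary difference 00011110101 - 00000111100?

Method 1 - Direct subtraction (column by column from the right: bit − bit − borrow-in; if negative, add 2 and borrow 1 from the next column):
borrow: 00001110000
        00011110101
-       00000111100
-------------------
        00010111001

Method 2 - Add two's complement:
Two's complement of 00000111100: invert → 11111000011, add 1 → 11111000100
  00011110101
+ 11111000100
-------------
 100010111001  (end carry out of the top bit = 1)
Discarding the end carry: 00010111001
Decimal check:
  00011110101 = 128 + 64 + 32 + 16 + 4 + 1 = 245
  00000111100 = 32 + 16 + 8 + 4 = 60
  245 - 60 = 185, and 00010111001 = 128 + 32 + 16 + 8 + 1 = 185 ✓



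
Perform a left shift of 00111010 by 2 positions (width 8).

Original: 00111010 (decimal 58)
Shift left by 2 positions
Append 2 zeros on the right
Result: 11101000 (decimal 232)
Equivalent: 58 << 2 = 58 × 2^2 = 232



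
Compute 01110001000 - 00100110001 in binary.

Method 1 - Direct subtraction (column by column from the right: bit − bit − borrow-in; if negative, add 2 and borrow 1 from the next column):
borrow: 00011101110
        01110001000
-       00100110001
-------------------
        01001010111

Method 2 - Add two's complement:
Two's complement of 00100110001: invert → 11011001110, add 1 → 11011001111
  01110001000
+ 11011001111
-------------
 101001010111  (end carry out of the top bit = 1)
Discarding the end carry: 01001010111
Decimal check:
  01110001000 = 512 + 256 + 128 + 8 = 904
  00100110001 = 256 + 32 + 16 + 1 = 305
  904 - 305 = 599, and 01001010111 = 512 + 64 + 16 + 4 + 2 + 1 = 599 ✓



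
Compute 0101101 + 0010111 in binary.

Add column by column from the right: bit + bit + carry-in; write the sum mod 2, carry 1 when the sum is 2 or 3.
carry:  1111110
        0101101
+       0010111
---------------
       01000100
(the carry out of the leftmost column, 0, becomes the leading bit)
Decimal check:
  0101101 = 32 + 8 + 4 + 1 = 45
  0010111 = 16 + 4 + 2 + 1 = 23
  45 + 23 = 68, and 01000100 = 64 + 4 = 68 ✓



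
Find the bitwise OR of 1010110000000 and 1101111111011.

OR: 1 when either bit is 1
  1010110000000
| 1101111111011
---------------
  1111111111011
Decimal: 5504 | 7163 = 8187



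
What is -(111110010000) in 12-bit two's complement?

Original (sign bit 1, negative): 111110010000
Step 1 - Invert all bits: 000001101111
Step 2 - Add 1: 000001110000
Verification: 111110010000 + 000001110000 = 1000000000000; discarding the end carry (carry out of the top bit) leaves the 12-bit value 000000000000, as required for x + (-x)



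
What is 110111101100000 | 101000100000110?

OR: 1 when either bit is 1
  110111101100000
| 101000100000110
-----------------
  111111101100110
Decimal: 28512 | 20742 = 32614



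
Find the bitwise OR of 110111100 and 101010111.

OR: 1 when either bit is 1
  110111100
| 101010111
-----------
  111111111
Decimal: 444 | 343 = 511



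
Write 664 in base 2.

Using repeated division by 2:
664 ÷ 2 = 332 remainder 0
332 ÷ 2 = 166 remainder 0
166 ÷ 2 = 83 remainder 0
83 ÷ 2 = 41 remainder 1
41 ÷ 2 = 20 remainder 1
20 ÷ 2 = 10 remainder 0
10 ÷ 2 = 5 remainder 0
5 ÷ 2 = 2 remainder 1
2 ÷ 2 = 1 remainder 0
1 ÷ 2 = 0 remainder 1
Reading remainders bottom to top: 1010011000



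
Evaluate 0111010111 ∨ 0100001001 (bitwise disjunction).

OR: 1 when either bit is 1
  0111010111
| 0100001001
------------
  0111011111
Decimal: 471 | 265 = 479



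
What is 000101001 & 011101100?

AND: 1 only when both bits are 1
  000101001
& 011101100
-----------
  000101000
Decimal: 41 & 236 = 40



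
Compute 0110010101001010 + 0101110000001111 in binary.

Add column by column from the right: bit + bit + carry-in; write the sum mod 2, carry 1 when the sum is 2 or 3.
carry:  1111100000011100
        0110010101001010
+       0101110000001111
------------------------
       01100000101011001
(the carry out of the leftmost column, 0, becomes the leading bit)
Decimal check:
  0110010101001010 = 16384 + 8192 + 1024 + 256 + 64 + 8 + 2 = 25930
  0101110000001111 = 16384 + 4096 + 2048 + 1024 + 8 + 4 + 2 + 1 = 23567
  25930 + 23567 = 49497, and 01100000101011001 = 32768 + 16384 + 256 + 64 + 16 + 8 + 1 = 49497 ✓



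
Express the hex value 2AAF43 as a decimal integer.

Expand by place value (powers of 16):
Digit values: A = 10, F = 15
2AAF43 = 2 × 16^5 + 10 × 16^4 + 10 × 16^3 + 15 × 16^2 + 4 × 16^1 + 3 × 16^0
= 2 × 1048576 + 10 × 65536 + 10 × 4096 + 15 × 256 + 4 × 16 + 3 × 1
= 2097152 + 655360 + 40960 + 3840 + 64 + 3
= 2797379



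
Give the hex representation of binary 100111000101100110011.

Group into 4-bit nibbles from right:
  0001 = 1
  0011 = 3
  1000 = 8
  1011 = B
  0011 = 3
  0011 = 3
Result: 138B33



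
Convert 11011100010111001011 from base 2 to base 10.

Sum of powers of 2 for each 1-bit:
2^0 + 2^1 + 2^3 + 2^6 + 2^7 + 2^8 + 2^10 + 2^14 + 2^15 + 2^16 + 2^18 + 2^19
= 1 + 2 + 8 + 64 + 128 + 256 + 1024 + 16384 + 32768 + 65536 + 262144 + 524288
= 902603



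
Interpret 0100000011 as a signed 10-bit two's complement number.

Binary: 0100000011
Sign bit: 0 (non-negative)
Read directly as an unsigned value:
0100000011 = 256 + 2 + 1 = 259
Value: 259



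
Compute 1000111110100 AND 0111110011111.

AND: 1 only when both bits are 1
  1000111110100
& 0111110011111
---------------
  0000110010100
Decimal: 4596 & 3999 = 404



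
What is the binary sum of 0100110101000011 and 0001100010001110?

Add column by column from the right: bit + bit + carry-in; write the sum mod 2, carry 1 when the sum is 2 or 3.
carry:  0011000000011100
        0100110101000011
+       0001100010001110
------------------------
       00110010111010001
(the carry out of the leftmost column, 0, becomes the leading bit)
Decimal check:
  0100110101000011 = 16384 + 2048 + 1024 + 256 + 64 + 2 + 1 = 19779
  0001100010001110 = 4096 + 2048 + 128 + 8 + 4 + 2 = 6286
  19779 + 6286 = 26065, and 00110010111010001 = 16384 + 8192 + 1024 + 256 + 128 + 64 + 16 + 1 = 26065 ✓



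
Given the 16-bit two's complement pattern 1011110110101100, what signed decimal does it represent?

Binary: 1011110110101100
Sign bit: 1 (negative)
Invert: 0100001001010011
Add 1:  0100001001010100
Magnitude: 0100001001010100 = 16384 + 512 + 64 + 16 + 4 = 16980
Value: -16980



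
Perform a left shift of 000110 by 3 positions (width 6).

Original: 000110 (decimal 6)
Shift left by 3 positions
Append 3 zeros on the right
Result: 110000 (decimal 48)
Equivalent: 6 << 3 = 6 × 2^3 = 48



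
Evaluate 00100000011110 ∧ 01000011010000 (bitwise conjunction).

AND: 1 only when both bits are 1
  00100000011110
& 01000011010000
----------------
  00000000010000
Decimal: 2078 & 4304 = 16



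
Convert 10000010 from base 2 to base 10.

Sum of powers of 2 for each 1-bit:
2^1 + 2^7
= 2 + 128
= 130



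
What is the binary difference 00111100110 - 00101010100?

Method 1 - Direct subtraction (column by column from the right: bit − bit − borrow-in; if negative, add 2 and borrow 1 from the next column):
borrow: 00000100000
        00111100110
-       00101010100
-------------------
        00010010010

Method 2 - Add two's complement:
Two's complement of 00101010100: invert → 11010101011, add 1 → 11010101100
  00111100110
+ 11010101100
-------------
 100010010010  (end carry out of the top bit = 1)
Discarding the end carry: 00010010010
Decimal check:
  00111100110 = 256 + 128 + 64 + 32 + 4 + 2 = 486
  00101010100 = 256 + 64 + 16 + 4 = 340
  486 - 340 = 146, and 00010010010 = 128 + 16 + 2 = 146 ✓



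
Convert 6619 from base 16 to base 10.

Expand by place value (powers of 16):
6619 = 6 × 16^3 + 6 × 16^2 + 1 × 16^1 + 9 × 16^0
= 6 × 4096 + 6 × 256 + 1 × 16 + 9 × 1
= 24576 + 1536 + 16 + 9
= 26137



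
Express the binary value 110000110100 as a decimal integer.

Sum of powers of 2 for each 1-bit:
2^2 + 2^4 + 2^5 + 2^10 + 2^11
= 4 + 16 + 32 + 1024 + 2048
= 3124



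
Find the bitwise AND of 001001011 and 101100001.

AND: 1 only when both bits are 1
  001001011
& 101100001
-----------
  001000001
Decimal: 75 & 353 = 65



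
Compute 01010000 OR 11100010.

OR: 1 when either bit is 1
  01010000
| 11100010
----------
  11110010
Decimal: 80 | 226 = 242



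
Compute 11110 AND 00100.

AND: 1 only when both bits are 1
  11110
& 00100
-------
  00100
Decimal: 30 & 4 = 4



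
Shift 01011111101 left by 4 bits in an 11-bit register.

Original: 01011111101 (decimal 765)
Shift left by 4 positions
Append 4 zeros on the right and drop the 4 high bits that overflow the 11-bit width
Result: 11111010000 (decimal 2000)
Equivalent: 765 << 4 = 765 × 2^4 = 12240, truncated to 11 bits = 2000



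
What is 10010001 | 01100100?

OR: 1 when either bit is 1
  10010001
| 01100100
----------
  11110101
Decimal: 145 | 100 = 245



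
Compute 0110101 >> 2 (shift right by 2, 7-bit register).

Original: 0110101 (decimal 53)
Shift right by 2 positions
Drop the 2 low bits; fill with zeros on the left
Result: 0001101 (decimal 13)
Equivalent: 53 >> 2 = 53 ÷ 2^2 = 13



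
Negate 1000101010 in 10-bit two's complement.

Original (sign bit 1, negative): 1000101010
Step 1 - Invert all bits: 0111010101
Step 2 - Add 1: 0111010110
Verification: 1000101010 + 0111010110 = 10000000000; discarding the end carry (carry out of the top bit) leaves the 10-bit value 0000000000, as required for x + (-x)



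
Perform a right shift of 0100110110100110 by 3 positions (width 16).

Original: 0100110110100110 (decimal 19878)
Shift right by 3 positions
Drop the 3 low bits; fill with zeros on the left
Result: 0000100110110100 (decimal 2484)
Equivalent: 19878 >> 3 = 19878 ÷ 2^3 = 2484



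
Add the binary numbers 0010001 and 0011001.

Add column by column from the right: bit + bit + carry-in; write the sum mod 2, carry 1 when the sum is 2 or 3.
carry:  0100010
        0010001
+       0011001
---------------
       00101010
(the carry out of the leftmost column, 0, becomes the leading bit)
Decimal check:
  0010001 = 16 + 1 = 17
  0011001 = 16 + 8 + 1 = 25
  17 + 25 = 42, and 00101010 = 32 + 8 + 2 = 42 ✓



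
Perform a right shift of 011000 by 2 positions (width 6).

Original: 011000 (decimal 24)
Shift right by 2 positions
Drop the 2 low bits; fill with zeros on the left
Result: 000110 (decimal 6)
Equivalent: 24 >> 2 = 24 ÷ 2^2 = 6



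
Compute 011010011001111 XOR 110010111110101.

XOR: 1 when bits differ
  011010011001111
^ 110010111110101
-----------------
  101000100111010
Decimal: 13519 ^ 26101 = 20794



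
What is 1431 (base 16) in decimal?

Expand by place value (powers of 16):
1431 = 1 × 16^3 + 4 × 16^2 + 3 × 16^1 + 1 × 16^0
= 1 × 4096 + 4 × 256 + 3 × 16 + 1 × 1
= 4096 + 1024 + 48 + 1
= 5169



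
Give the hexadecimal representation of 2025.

Using repeated division by 16 (digits 10–15 are A–F):
2025 ÷ 16 = 126 remainder 9
126 ÷ 16 = 7 remainder 14 (E)
7 ÷ 16 = 0 remainder 7
Reading remainders bottom to top: 7E9



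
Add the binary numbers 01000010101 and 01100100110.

Add column by column from the right: bit + bit + carry-in; write the sum mod 2, carry 1 when the sum is 2 or 3.
carry:  10000001000
        01000010101
+       01100100110
-------------------
       010100111011
(the carry out of the leftmost column, 0, becomes the leading bit)
Decimal check:
  01000010101 = 512 + 16 + 4 + 1 = 533
  01100100110 = 512 + 256 + 32 + 4 + 2 = 806
  533 + 806 = 1339, and 010100111011 = 1024 + 256 + 32 + 16 + 8 + 2 + 1 = 1339 ✓



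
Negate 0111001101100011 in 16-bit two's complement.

Original: 0111001101100011
Step 1 - Invert all bits: 1000110010011100
Step 2 - Add 1: 1000110010011101
Verification: 0111001101100011 + 1000110010011101 = 10000000000000000; discarding the end carry (carry out of the top bit) leaves the 16-bit value 0000000000000000, as required for x + (-x)



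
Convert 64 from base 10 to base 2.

Using repeated division by 2:
64 ÷ 2 = 32 remainder 0
32 ÷ 2 = 16 remainder 0
16 ÷ 2 = 8 remainder 0
8 ÷ 2 = 4 remainder 0
4 ÷ 2 = 2 remainder 0
2 ÷ 2 = 1 remainder 0
1 ÷ 2 = 0 remainder 1
Reading remainders bottom to top: 1000000



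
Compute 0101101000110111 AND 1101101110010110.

AND: 1 only when both bits are 1
  0101101000110111
& 1101101110010110
------------------
  0101101000010110
Decimal: 23095 & 56214 = 23062



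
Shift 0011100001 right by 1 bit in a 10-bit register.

Original: 0011100001 (decimal 225)
Shift right by 1 position
Drop the 1 low bit; fill with zero on the left
Result: 0001110000 (decimal 112)
Equivalent: 225 >> 1 = 225 ÷ 2^1 = 112



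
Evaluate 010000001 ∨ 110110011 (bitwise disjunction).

OR: 1 when either bit is 1
  010000001
| 110110011
-----------
  110110011
Decimal: 129 | 435 = 435



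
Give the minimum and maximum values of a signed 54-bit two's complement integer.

For 54-bit two's complement:
Minimum: -2^53 = -9007199254740992
Maximum: 2^53 - 1 = 9007199254740991



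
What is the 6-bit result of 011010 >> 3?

Original: 011010 (decimal 26)
Shift right by 3 positions
Drop the 3 low bits; fill with zeros on the left
Result: 000011 (decimal 3)
Equivalent: 26 >> 3 = 26 ÷ 2^3 = 3



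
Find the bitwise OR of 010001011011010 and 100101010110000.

OR: 1 when either bit is 1
  010001011011010
| 100101010110000
-----------------
  110101011111010
Decimal: 8922 | 19120 = 27386



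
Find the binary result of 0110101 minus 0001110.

Method 1 - Direct subtraction (column by column from the right: bit − bit − borrow-in; if negative, add 2 and borrow 1 from the next column):
borrow: 0011100
        0110101
-       0001110
---------------
        0100111

Method 2 - Add two's complement:
Two's complement of 0001110: invert → 1110001, add 1 → 1110010
  0110101
+ 1110010
---------
 10100111  (end carry out of the top bit = 1)
Discarding the end carry: 0100111
Decimal check:
  0110101 = 32 + 16 + 4 + 1 = 53
  0001110 = 8 + 4 + 2 = 14
  53 - 14 = 39, and 0100111 = 32 + 4 + 2 + 1 = 39 ✓



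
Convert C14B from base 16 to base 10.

Expand by place value (powers of 16):
Digit values: C = 12, B = 11
C14B = 12 × 16^3 + 1 × 16^2 + 4 × 16^1 + 11 × 16^0
= 12 × 4096 + 1 × 256 + 4 × 16 + 11 × 1
= 49152 + 256 + 64 + 11
= 49483



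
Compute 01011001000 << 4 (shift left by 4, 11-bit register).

Original: 01011001000 (decimal 712)
Shift left by 4 positions
Append 4 zeros on the right and drop the 4 high bits that overflow the 11-bit width
Result: 10010000000 (decimal 1152)
Equivalent: 712 << 4 = 712 × 2^4 = 11392, truncated to 11 bits = 1152



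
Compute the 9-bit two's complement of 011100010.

Original: 011100010
Step 1 - Invert all bits: 100011101
Step 2 - Add 1: 100011110
Verification: 011100010 + 100011110 = 1000000000; discarding the end carry (carry out of the top bit) leaves the 9-bit value 000000000, as required for x + (-x)



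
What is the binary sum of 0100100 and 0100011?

Add column by column from the right: bit + bit + carry-in; write the sum mod 2, carry 1 when the sum is 2 or 3.
carry:  1000000
        0100100
+       0100011
---------------
       01000111
(the carry out of the leftmost column, 0, becomes the leading bit)
Decimal check:
  0100100 = 32 + 4 = 36
  0100011 = 32 + 2 + 1 = 35
  36 + 35 = 71, and 01000111 = 64 + 4 + 2 + 1 = 71 ✓



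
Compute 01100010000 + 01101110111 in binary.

Add column by column from the right: bit + bit + carry-in; write the sum mod 2, carry 1 when the sum is 2 or 3.
carry:  11011100000
        01100010000
+       01101110111
-------------------
       011010000111
(the carry out of the leftmost column, 0, becomes the leading bit)
Decimal check:
  01100010000 = 512 + 256 + 16 = 784
  01101110111 = 512 + 256 + 64 + 32 + 16 + 4 + 2 + 1 = 887
  784 + 887 = 1671, and 011010000111 = 1024 + 512 + 128 + 4 + 2 + 1 = 1671 ✓

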